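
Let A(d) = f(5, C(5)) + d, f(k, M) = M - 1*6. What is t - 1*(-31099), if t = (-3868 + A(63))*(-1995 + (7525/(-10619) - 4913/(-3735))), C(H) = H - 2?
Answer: 43207452645737/5665995 ≈ 7.6257e+6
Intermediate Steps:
C(H) = -2 + H
f(k, M) = -6 + M (f(k, M) = M - 6 = -6 + M)
A(d) = -3 + d (A(d) = (-6 + (-2 + 5)) + d = (-6 + 3) + d = -3 + d)
t = 43031245867232/5665995 (t = (-3868 + (-3 + 63))*(-1995 + (7525/(-10619) - 4913/(-3735))) = (-3868 + 60)*(-1995 + (7525*(-1/10619) - 4913*(-1/3735))) = -3808*(-1995 + (-1075/1517 + 4913/3735)) = -3808*(-1995 + 3437896/5665995) = -3808*(-11300222129/5665995) = 43031245867232/5665995 ≈ 7.5946e+6)
t - 1*(-31099) = 43031245867232/5665995 - 1*(-31099) = 43031245867232/5665995 + 31099 = 43207452645737/5665995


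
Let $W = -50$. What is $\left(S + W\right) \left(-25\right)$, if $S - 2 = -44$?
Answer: $2300$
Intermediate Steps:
$S = -42$ ($S = 2 - 44 = -42$)
$\left(S + W\right) \left(-25\right) = \left(-42 - 50\right) \left(-25\right) = \left(-92\right) \left(-25\right) = 2300$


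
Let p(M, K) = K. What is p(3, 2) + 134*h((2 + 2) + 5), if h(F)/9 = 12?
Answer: 14474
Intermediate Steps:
h(F) = 108 (h(F) = 9*12 = 108)
p(3, 2) + 134*h((2 + 2) + 5) = 2 + 134*108 = 2 + 14472 = 14474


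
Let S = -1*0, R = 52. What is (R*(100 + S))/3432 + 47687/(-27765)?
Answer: -61807/305415 ≈ -0.20237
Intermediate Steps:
S = 0
(R*(100 + S))/3432 + 47687/(-27765) = (52*(100 + 0))/3432 + 47687/(-27765) = (52*100)*(1/3432) + 47687*(-1/27765) = 5200*(1/3432) - 47687/27765 = 50/33 - 47687/27765 = -61807/305415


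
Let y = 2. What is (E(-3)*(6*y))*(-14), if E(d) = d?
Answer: 504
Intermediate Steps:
(E(-3)*(6*y))*(-14) = -18*2*(-14) = -3*12*(-14) = -36*(-14) = 504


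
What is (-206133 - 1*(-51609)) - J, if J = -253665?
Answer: 99141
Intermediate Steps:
(-206133 - 1*(-51609)) - J = (-206133 - 1*(-51609)) - 1*(-253665) = (-206133 + 51609) + 253665 = -154524 + 253665 = 99141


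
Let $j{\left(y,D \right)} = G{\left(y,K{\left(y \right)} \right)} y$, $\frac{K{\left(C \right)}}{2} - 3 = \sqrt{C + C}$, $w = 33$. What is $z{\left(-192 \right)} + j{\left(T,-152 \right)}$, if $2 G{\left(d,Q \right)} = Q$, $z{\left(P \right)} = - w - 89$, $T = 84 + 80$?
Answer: $370 + 328 \sqrt{82} \approx 3340.2$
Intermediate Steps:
$T = 164$
$z{\left(P \right)} = -122$ ($z{\left(P \right)} = \left(-1\right) 33 - 89 = -33 - 89 = -122$)
$K{\left(C \right)} = 6 + 2 \sqrt{2} \sqrt{C}$ ($K{\left(C \right)} = 6 + 2 \sqrt{C + C} = 6 + 2 \sqrt{2 C} = 6 + 2 \sqrt{2} \sqrt{C}$)
$G{\left(d,Q \right)} = \frac{Q}{2}$
$j{\left(y,D \right)} = y \left(3 + \sqrt{2} \sqrt{y}\right)$ ($j{\left(y,D \right)} = \frac{6 + 2 \sqrt{2} \sqrt{y}}{2} y = \left(3 + \sqrt{2} \sqrt{y}\right) y = y \left(3 + \sqrt{2} \sqrt{y}\right)$)
$z{\left(-192 \right)} + j{\left(T,-152 \right)} = -122 + 164 \left(3 + \sqrt{2} \sqrt{164}\right) = -122 + 164 \left(3 + \sqrt{2} \cdot 2 \sqrt{41}\right) = -122 + 164 \left(3 + 2 \sqrt{82}\right) = -122 + \left(492 + 328 \sqrt{82}\right) = 370 + 328 \sqrt{82}$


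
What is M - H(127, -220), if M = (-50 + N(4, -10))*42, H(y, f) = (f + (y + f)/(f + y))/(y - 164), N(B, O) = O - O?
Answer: -77919/37 ≈ -2105.9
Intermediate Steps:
N(B, O) = 0
H(y, f) = (1 + f)/(-164 + y) (H(y, f) = (f + (f + y)/(f + y))/(-164 + y) = (f + 1)/(-164 + y) = (1 + f)/(-164 + y))
M = -2100 (M = (-50 + 0)*42 = -50*42 = -2100)
M - H(127, -220) = -2100 - (1 - 220)/(-164 + 127) = -2100 - (-219)/(-37) = -2100 - (-1)*(-219)/37 = -2100 - 1*219/37 = -2100 - 219/37 = -77919/37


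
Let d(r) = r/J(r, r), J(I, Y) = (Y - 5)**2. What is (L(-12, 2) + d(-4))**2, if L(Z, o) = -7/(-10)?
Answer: 277729/656100 ≈ 0.42330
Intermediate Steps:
J(I, Y) = (-5 + Y)**2
L(Z, o) = 7/10 (L(Z, o) = -7*(-1/10) = 7/10)
d(r) = r/(-5 + r)**2 (d(r) = r/((-5 + r)**2) = r/(-5 + r)**2)
(L(-12, 2) + d(-4))**2 = (7/10 - 4/(-5 - 4)**2)**2 = (7/10 - 4/(-9)**2)**2 = (7/10 - 4*1/81)**2 = (7/10 - 4/81)**2 = (527/810)**2 = 277729/656100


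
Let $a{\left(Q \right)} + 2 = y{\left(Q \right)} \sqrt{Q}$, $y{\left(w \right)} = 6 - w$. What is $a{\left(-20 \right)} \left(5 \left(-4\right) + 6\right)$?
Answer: $28 - 728 i \sqrt{5} \approx 28.0 - 1627.9 i$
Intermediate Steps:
$a{\left(Q \right)} = -2 + \sqrt{Q} \left(6 - Q\right)$ ($a{\left(Q \right)} = -2 + \left(6 - Q\right) \sqrt{Q} = -2 + \sqrt{Q} \left(6 - Q\right)$)
$a{\left(-20 \right)} \left(5 \left(-4\right) + 6\right) = \left(-2 + \sqrt{-20} \left(6 - -20\right)\right) \left(5 \left(-4\right) + 6\right) = \left(-2 + 2 i \sqrt{5} \left(6 + 20\right)\right) \left(-20 + 6\right) = \left(-2 + 2 i \sqrt{5} \cdot 26\right) \left(-14\right) = \left(-2 + 52 i \sqrt{5}\right) \left(-14\right) = 28 - 728 i \sqrt{5}$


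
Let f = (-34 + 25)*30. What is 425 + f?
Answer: 155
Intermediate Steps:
f = -270 (f = -9*30 = -270)
425 + f = 425 - 270 = 155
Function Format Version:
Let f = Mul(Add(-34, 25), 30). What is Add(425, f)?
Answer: 155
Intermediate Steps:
f = -270 (f = Mul(-9, 30) = -270)
Add(425, f) = Add(425, -270) = 155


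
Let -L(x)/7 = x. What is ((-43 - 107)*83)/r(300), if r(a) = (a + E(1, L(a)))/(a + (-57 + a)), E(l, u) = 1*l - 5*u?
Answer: -6760350/10801 ≈ -625.90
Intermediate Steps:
L(x) = -7*x
E(l, u) = l - 5*u
r(a) = (1 + 36*a)/(-57 + 2*a) (r(a) = (a + (1 - (-35)*a))/(a + (-57 + a)) = (a + (1 + 35*a))/(-57 + 2*a) = (1 + 36*a)/(-57 + 2*a))
((-43 - 107)*83)/r(300) = ((-43 - 107)*83)/(((1 + 36*300)/(-57 + 2*300))) = (-150*83)/(((1 + 10800)/(-57 + 600))) = -12450/(10801/543) = -12450/((1/543)*10801) = -12450/10801/543 = -12450*543/10801 = -6760350/10801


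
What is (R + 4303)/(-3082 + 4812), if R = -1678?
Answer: 525/346 ≈ 1.5173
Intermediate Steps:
(R + 4303)/(-3082 + 4812) = (-1678 + 4303)/(-3082 + 4812) = 2625/1730 = 2625*(1/1730) = 525/346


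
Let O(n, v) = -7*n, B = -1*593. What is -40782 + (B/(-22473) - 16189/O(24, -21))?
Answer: -51202352609/1258488 ≈ -40686.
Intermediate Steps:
B = -593
-40782 + (B/(-22473) - 16189/O(24, -21)) = -40782 + (-593/(-22473) - 16189/((-7*24))) = -40782 + (-593*(-1/22473) - 16189/(-168)) = -40782 + (593/22473 - 16189*(-1/168)) = -40782 + (593/22473 + 16189/168) = -40782 + 121305007/1258488 = -51202352609/1258488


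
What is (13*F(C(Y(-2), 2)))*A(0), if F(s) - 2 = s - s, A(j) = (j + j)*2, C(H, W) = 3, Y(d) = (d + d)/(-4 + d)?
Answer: 0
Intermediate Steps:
Y(d) = 2*d/(-4 + d) (Y(d) = (2*d)/(-4 + d) = 2*d/(-4 + d))
A(j) = 4*j (A(j) = (2*j)*2 = 4*j)
F(s) = 2 (F(s) = 2 + (s - s) = 2 + 0 = 2)
(13*F(C(Y(-2), 2)))*A(0) = (13*2)*(4*0) = 26*0 = 0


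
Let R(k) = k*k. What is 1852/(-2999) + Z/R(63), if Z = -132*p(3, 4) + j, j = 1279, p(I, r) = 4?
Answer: -5098339/11903031 ≈ -0.42832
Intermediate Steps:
R(k) = k²
Z = 751 (Z = -132*4 + 1279 = -528 + 1279 = 751)
1852/(-2999) + Z/R(63) = 1852/(-2999) + 751/(63²) = 1852*(-1/2999) + 751/3969 = -1852/2999 + 751*(1/3969) = -1852/2999 + 751/3969 = -5098339/11903031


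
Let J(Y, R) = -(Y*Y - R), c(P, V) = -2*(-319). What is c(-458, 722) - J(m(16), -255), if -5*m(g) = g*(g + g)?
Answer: 284469/25 ≈ 11379.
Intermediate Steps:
c(P, V) = 638
m(g) = -2*g²/5 (m(g) = -g*(g + g)/5 = -g*2*g/5 = -2*g²/5)
J(Y, R) = R - Y² (J(Y, R) = -(Y² - R) = R - Y²)
c(-458, 722) - J(m(16), -255) = 638 - (-255 - (-⅖*16²)²) = 638 - (-255 - (-⅖*256)²) = 638 - (-255 - (-512/5)²) = 638 - (-255 - 1*262144/25) = 638 - (-255 - 262144/25) = 638 - 1*(-268519/25) = 638 + 268519/25 = 284469/25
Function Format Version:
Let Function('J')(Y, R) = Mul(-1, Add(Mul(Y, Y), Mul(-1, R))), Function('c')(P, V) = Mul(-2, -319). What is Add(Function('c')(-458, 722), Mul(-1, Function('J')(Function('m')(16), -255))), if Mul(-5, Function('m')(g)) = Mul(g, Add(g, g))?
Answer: Rational(284469, 25) ≈ 11379.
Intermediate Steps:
Function('c')(P, V) = 638
Function('m')(g) = Mul(Rational(-2, 5), Pow(g, 2)) (Function('m')(g) = Mul(Rational(-1, 5), Mul(g, Add(g, g))) = Mul(Rational(-1, 5), Mul(g, Mul(2, g))) = Mul(Rational(-1, 5), Mul(2, Pow(g, 2))) = Mul(Rational(-2, 5), Pow(g, 2)))
Function('J')(Y, R) = Add(R, Mul(-1, Pow(Y, 2))) (Function('J')(Y, R) = Mul(-1, Add(Pow(Y, 2), Mul(-1, R))) = Add(R, Mul(-1, Pow(Y, 2))))
Add(Function('c')(-458, 722), Mul(-1, Function('J')(Function('m')(16), -255))) = Add(638, Mul(-1, Add(-255, Mul(-1, Pow(Mul(Rational(-2, 5), Pow(16, 2)), 2))))) = Add(638, Mul(-1, Add(-255, Mul(-1, Pow(Mul(Rational(-2, 5), 256), 2))))) = Add(638, Mul(-1, Add(-255, Mul(-1, Pow(Rational(-512, 5), 2))))) = Add(638, Mul(-1, Add(-255, Mul(-1, Rational(262144, 25))))) = Add(638, Mul(-1, Add(-255, Rational(-262144, 25)))) = Add(638, Mul(-1, Rational(-268519, 25))) = Add(638, Rational(268519, 25)) = Rational(284469, 25)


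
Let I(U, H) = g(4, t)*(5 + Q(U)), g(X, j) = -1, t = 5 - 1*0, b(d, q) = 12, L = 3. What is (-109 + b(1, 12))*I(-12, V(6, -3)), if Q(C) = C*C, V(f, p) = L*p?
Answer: 14453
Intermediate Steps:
t = 5 (t = 5 + 0 = 5)
V(f, p) = 3*p
Q(C) = C²
I(U, H) = -5 - U² (I(U, H) = -(5 + U²) = -5 - U²)
(-109 + b(1, 12))*I(-12, V(6, -3)) = (-109 + 12)*(-5 - 1*(-12)²) = -97*(-5 - 1*144) = -97*(-5 - 144) = -97*(-149) = 14453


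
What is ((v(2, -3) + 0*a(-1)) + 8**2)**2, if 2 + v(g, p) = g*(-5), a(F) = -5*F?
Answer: 2704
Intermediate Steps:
v(g, p) = -2 - 5*g (v(g, p) = -2 + g*(-5) = -2 - 5*g)
((v(2, -3) + 0*a(-1)) + 8**2)**2 = (((-2 - 5*2) + 0*(-5*(-1))) + 8**2)**2 = (((-2 - 10) + 0*5) + 64)**2 = ((-12 + 0) + 64)**2 = (-12 + 64)**2 = 52**2 = 2704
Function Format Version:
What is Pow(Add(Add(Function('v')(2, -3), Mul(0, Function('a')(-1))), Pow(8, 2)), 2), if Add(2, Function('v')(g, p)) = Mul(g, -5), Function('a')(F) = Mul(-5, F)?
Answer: 2704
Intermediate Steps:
Function('v')(g, p) = Add(-2, Mul(-5, g)) (Function('v')(g, p) = Add(-2, Mul(g, -5)) = Add(-2, Mul(-5, g)))
Pow(Add(Add(Function('v')(2, -3), Mul(0, Function('a')(-1))), Pow(8, 2)), 2) = Pow(Add(Add(Add(-2, Mul(-5, 2)), Mul(0, Mul(-5, -1))), Pow(8, 2)), 2) = Pow(Add(Add(Add(-2, -10), Mul(0, 5)), 64), 2) = Pow(Add(Add(-12, 0), 64), 2) = Pow(Add(-12, 64), 2) = Pow(52, 2) = 2704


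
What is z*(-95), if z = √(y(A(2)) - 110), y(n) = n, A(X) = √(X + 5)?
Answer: -95*I*√(110 - √7) ≈ -984.31*I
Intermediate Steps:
A(X) = √(5 + X)
z = √(-110 + √7) (z = √(√(5 + 2) - 110) = √(√7 - 110) = √(-110 + √7) ≈ 10.361*I)
z*(-95) = √(-110 + √7)*(-95) = -95*√(-110 + √7)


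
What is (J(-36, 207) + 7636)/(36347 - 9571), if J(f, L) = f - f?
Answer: 1909/6694 ≈ 0.28518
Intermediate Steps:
J(f, L) = 0
(J(-36, 207) + 7636)/(36347 - 9571) = (0 + 7636)/(36347 - 9571) = 7636/26776 = 7636*(1/26776) = 1909/6694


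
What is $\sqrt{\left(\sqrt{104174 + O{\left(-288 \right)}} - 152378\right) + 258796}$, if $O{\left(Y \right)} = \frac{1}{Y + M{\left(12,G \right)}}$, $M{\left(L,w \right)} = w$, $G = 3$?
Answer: $\frac{\sqrt{8643802050 + 285 \sqrt{8461532865}}}{285} \approx 326.71$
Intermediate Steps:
$O{\left(Y \right)} = \frac{1}{3 + Y}$ ($O{\left(Y \right)} = \frac{1}{Y + 3} = \frac{1}{3 + Y}$)
$\sqrt{\left(\sqrt{104174 + O{\left(-288 \right)}} - 152378\right) + 258796} = \sqrt{\left(\sqrt{104174 + \frac{1}{3 - 288}} - 152378\right) + 258796} = \sqrt{\left(\sqrt{104174 + \frac{1}{-285}} - 152378\right) + 258796} = \sqrt{\left(\sqrt{104174 - \frac{1}{285}} - 152378\right) + 258796} = \sqrt{\left(\sqrt{\frac{29689589}{285}} - 152378\right) + 258796} = \sqrt{\left(\frac{\sqrt{8461532865}}{285} - 152378\right) + 258796} = \sqrt{\left(-152378 + \frac{\sqrt{8461532865}}{285}\right) + 258796} = \sqrt{106418 + \frac{\sqrt{8461532865}}{285}}$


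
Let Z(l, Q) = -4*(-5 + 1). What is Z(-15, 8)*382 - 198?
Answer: 5914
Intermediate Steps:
Z(l, Q) = 16 (Z(l, Q) = -4*(-4) = 16)
Z(-15, 8)*382 - 198 = 16*382 - 198 = 6112 - 198 = 5914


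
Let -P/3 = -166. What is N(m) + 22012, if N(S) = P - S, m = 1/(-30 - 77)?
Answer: 2408571/107 ≈ 22510.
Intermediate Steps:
P = 498 (P = -3*(-166) = 498)
m = -1/107 (m = 1/(-107) = -1/107 ≈ -0.0093458)
N(S) = 498 - S
N(m) + 22012 = (498 - 1*(-1/107)) + 22012 = (498 + 1/107) + 22012 = 53287/107 + 22012 = 2408571/107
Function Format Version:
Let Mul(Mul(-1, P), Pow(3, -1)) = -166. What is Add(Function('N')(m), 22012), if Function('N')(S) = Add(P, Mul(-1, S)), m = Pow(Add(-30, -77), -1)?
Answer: Rational(2408571, 107) ≈ 22510.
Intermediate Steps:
P = 498 (P = Mul(-3, -166) = 498)
m = Rational(-1, 107) (m = Pow(-107, -1) = Rational(-1, 107) ≈ -0.0093458)
Function('N')(S) = Add(498, Mul(-1, S))
Add(Function('N')(m), 22012) = Add(Add(498, Mul(-1, Rational(-1, 107))), 22012) = Add(Add(498, Rational(1, 107)), 22012) = Add(Rational(53287, 107), 22012) = Rational(2408571, 107)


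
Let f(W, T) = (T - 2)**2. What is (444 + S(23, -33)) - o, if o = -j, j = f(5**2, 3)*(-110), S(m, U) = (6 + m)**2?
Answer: 1175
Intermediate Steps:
f(W, T) = (-2 + T)**2
j = -110 (j = (-2 + 3)**2*(-110) = 1**2*(-110) = 1*(-110) = -110)
o = 110 (o = -1*(-110) = 110)
(444 + S(23, -33)) - o = (444 + (6 + 23)**2) - 1*110 = (444 + 29**2) - 110 = (444 + 841) - 110 = 1285 - 110 = 1175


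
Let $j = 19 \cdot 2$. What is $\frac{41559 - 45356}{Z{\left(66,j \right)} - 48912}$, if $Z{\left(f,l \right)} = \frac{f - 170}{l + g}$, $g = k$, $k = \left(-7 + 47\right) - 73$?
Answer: $\frac{18985}{244664} \approx 0.077596$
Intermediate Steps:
$k = -33$ ($k = 40 - 73 = -33$)
$g = -33$
$j = 38$
$Z{\left(f,l \right)} = \frac{-170 + f}{-33 + l}$ ($Z{\left(f,l \right)} = \frac{f - 170}{l - 33} = \frac{-170 + f}{-33 + l}$)
$\frac{41559 - 45356}{Z{\left(66,j \right)} - 48912} = \frac{41559 - 45356}{\frac{-170 + 66}{-33 + 38} - 48912} = - \frac{3797}{\frac{1}{5} \left(-104\right) - 48912} = - \frac{3797}{- \frac{104}{5} - 48912} = - \frac{3797}{- \frac{244664}{5}} = \left(-3797\right) \left(- \frac{5}{244664}\right) = \frac{18985}{244664}$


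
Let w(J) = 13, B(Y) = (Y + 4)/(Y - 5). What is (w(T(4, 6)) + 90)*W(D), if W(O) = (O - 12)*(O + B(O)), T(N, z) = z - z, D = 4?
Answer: 3296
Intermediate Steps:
B(Y) = (4 + Y)/(-5 + Y)
T(N, z) = 0
W(O) = (-12 + O)*(O + (4 + O)/(-5 + O)) (W(O) = (O - 12)*(O + (4 + O)/(-5 + O)) = (-12 + O)*(O + (4 + O)/(-5 + O)))
(w(T(4, 6)) + 90)*W(D) = (13 + 90)*((-48 + 4**3 - 16*4**2 + 52*4)/(-5 + 4)) = 103*((-48 + 64 - 16*16 + 208)/(-1)) = 103*(-(-48 + 64 - 256 + 208)) = 103*(-1*(-32)) = 103*32 = 3296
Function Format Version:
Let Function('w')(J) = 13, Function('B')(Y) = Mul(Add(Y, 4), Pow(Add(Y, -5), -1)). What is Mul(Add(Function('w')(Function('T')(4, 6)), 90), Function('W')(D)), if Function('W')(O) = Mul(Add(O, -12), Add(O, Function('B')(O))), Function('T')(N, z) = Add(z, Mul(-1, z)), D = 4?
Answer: 3296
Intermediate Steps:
Function('B')(Y) = Mul(Pow(Add(-5, Y), -1), Add(4, Y)) (Function('B')(Y) = Mul(Add(4, Y), Pow(Add(-5, Y), -1)) = Mul(Pow(Add(-5, Y), -1), Add(4, Y)))
Function('T')(N, z) = 0
Function('W')(O) = Mul(Add(-12, O), Add(O, Mul(Pow(Add(-5, O), -1), Add(4, O)))) (Function('W')(O) = Mul(Add(O, -12), Add(O, Mul(Pow(Add(-5, O), -1), Add(4, O)))) = Mul(Add(-12, O), Add(O, Mul(Pow(Add(-5, O), -1), Add(4, O)))))
Mul(Add(Function('w')(Function('T')(4, 6)), 90), Function('W')(D)) = Mul(Add(13, 90), Mul(Pow(Add(-5, 4), -1), Add(-48, Pow(4, 3), Mul(-16, Pow(4, 2)), Mul(52, 4)))) = Mul(103, Mul(Pow(-1, -1), Add(-48, 64, Mul(-16, 16), 208))) = Mul(103, Mul(-1, Add(-48, 64, -256, 208))) = Mul(103, Mul(-1, -32)) = Mul(103, 32) = 3296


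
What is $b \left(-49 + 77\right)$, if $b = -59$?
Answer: $-1652$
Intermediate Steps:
$b \left(-49 + 77\right) = - 59 \left(-49 + 77\right) = \left(-59\right) 28 = -1652$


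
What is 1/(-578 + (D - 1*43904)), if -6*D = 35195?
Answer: -6/302087 ≈ -1.9862e-5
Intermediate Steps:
D = -35195/6 (D = -⅙*35195 = -35195/6 ≈ -5865.8)
1/(-578 + (D - 1*43904)) = 1/(-578 + (-35195/6 - 1*43904)) = 1/(-578 + (-35195/6 - 43904)) = 1/(-578 - 298619/6) = 1/(-302087/6) = -6/302087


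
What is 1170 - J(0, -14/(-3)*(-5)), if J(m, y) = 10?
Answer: 1160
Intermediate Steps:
1170 - J(0, -14/(-3)*(-5)) = 1170 - 1*10 = 1170 - 10 = 1160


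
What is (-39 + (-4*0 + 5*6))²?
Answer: 81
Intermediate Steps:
(-39 + (-4*0 + 5*6))² = (-39 + (0 + 30))² = (-39 + 30)² = (-9)² = 81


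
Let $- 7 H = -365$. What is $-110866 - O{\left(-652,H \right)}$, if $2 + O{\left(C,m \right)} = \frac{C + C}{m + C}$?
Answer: $- \frac{465527064}{4199} \approx -1.1087 \cdot 10^{5}$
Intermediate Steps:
$H = \frac{365}{7}$ ($H = \left(- \frac{1}{7}\right) \left(-365\right) = \frac{365}{7} \approx 52.143$)
$O{\left(C,m \right)} = -2 + \frac{2 C}{C + m}$ ($O{\left(C,m \right)} = -2 + \frac{C + C}{m + C} = -2 + \frac{2 C}{C + m}$)
$-110866 - O{\left(-652,H \right)} = -110866 - \left(-2\right) \frac{365}{7} \frac{1}{-652 + \frac{365}{7}} = -110866 - \left(-2\right) \frac{365}{7} \frac{1}{- \frac{4199}{7}} = -110866 - \left(-2\right) \frac{365}{7} \left(- \frac{7}{4199}\right) = -110866 - \frac{730}{4199} = - \frac{465527064}{4199}$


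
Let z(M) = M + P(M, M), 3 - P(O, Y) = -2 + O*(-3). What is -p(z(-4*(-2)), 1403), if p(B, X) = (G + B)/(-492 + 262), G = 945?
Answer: 491/115 ≈ 4.2696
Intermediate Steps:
P(O, Y) = 5 + 3*O (P(O, Y) = 3 - (-2 + O*(-3)) = 3 - (-2 - 3*O) = 3 + (2 + 3*O) = 5 + 3*O)
z(M) = 5 + 4*M (z(M) = M + (5 + 3*M) = 5 + 4*M)
p(B, X) = -189/46 - B/230 (p(B, X) = (945 + B)/(-492 + 262) = (945 + B)/(-230) = (945 + B)*(-1/230) = -189/46 - B/230)
-p(z(-4*(-2)), 1403) = -(-189/46 - (5 + 4*(-4*(-2)))/230) = -(-189/46 - (5 + 4*8)/230) = -(-189/46 - (5 + 32)/230) = -(-189/46 - 1/230*37) = -(-189/46 - 37/230) = -1*(-491/115) = 491/115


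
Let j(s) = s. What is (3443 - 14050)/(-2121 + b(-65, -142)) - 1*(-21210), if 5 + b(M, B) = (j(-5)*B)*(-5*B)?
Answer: 10646857933/501974 ≈ 21210.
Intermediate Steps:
b(M, B) = -5 + 25*B² (b(M, B) = -5 + (-5*B)*(-5*B) = -5 + 25*B²)
(3443 - 14050)/(-2121 + b(-65, -142)) - 1*(-21210) = (3443 - 14050)/(-2121 + (-5 + 25*(-142)²)) - 1*(-21210) = -10607/(-2121 + (-5 + 25*20164)) + 21210 = -10607/(-2121 + (-5 + 504100)) + 21210 = -10607/(-2121 + 504095) + 21210 = -10607/501974 + 21210 = 10646857933/501974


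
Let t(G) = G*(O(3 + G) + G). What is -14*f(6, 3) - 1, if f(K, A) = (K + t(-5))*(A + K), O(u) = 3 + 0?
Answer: -2017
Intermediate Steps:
O(u) = 3
t(G) = G*(3 + G)
f(K, A) = (10 + K)*(A + K) (f(K, A) = (K - 5*(3 - 5))*(A + K) = (K - 5*(-2))*(A + K) = (K + 10)*(A + K) = (10 + K)*(A + K))
-14*f(6, 3) - 1 = -14*(6² + 10*3 + 10*6 + 3*6) - 1 = -14*(36 + 30 + 60 + 18) - 1 = -14*144 - 1 = -2016 - 1 = -2017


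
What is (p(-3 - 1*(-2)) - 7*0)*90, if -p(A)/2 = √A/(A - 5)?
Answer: 30*I ≈ 30.0*I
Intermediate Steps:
p(A) = -2*√A/(-5 + A) (p(A) = -2*√A/(A - 5) = -2*√A/(-5 + A))
(p(-3 - 1*(-2)) - 7*0)*90 = (-2*√(-3 - 1*(-2))/(-5 + (-3 - 1*(-2))) - 7*0)*90 = (-2*√(-3 + 2)/(-5 + (-3 + 2)) + 0)*90 = (-2*√(-1)/(-5 - 1) + 0)*90 = (-2*I/(-6) + 0)*90 = (-2*I*(-⅙) + 0)*90 = (I/3 + 0)*90 = (I/3)*90 = 30*I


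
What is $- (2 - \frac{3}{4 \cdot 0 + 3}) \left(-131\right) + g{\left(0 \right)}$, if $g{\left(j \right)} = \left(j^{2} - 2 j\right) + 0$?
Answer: $131$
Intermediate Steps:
$g{\left(j \right)} = j^{2} - 2 j$
$- (2 - \frac{3}{4 \cdot 0 + 3}) \left(-131\right) + g{\left(0 \right)} = - (2 - \frac{3}{4 \cdot 0 + 3}) \left(-131\right) + 0 \left(-2 + 0\right) = - (2 - \frac{3}{0 + 3}) \left(-131\right) + 0 \left(-2\right) = - (2 - \frac{3}{3}) \left(-131\right) + 0 = - (2 - 1) \left(-131\right) + 0 = \left(-1\right) 1 \left(-131\right) + 0 = \left(-1\right) \left(-131\right) + 0 = 131 + 0 = 131$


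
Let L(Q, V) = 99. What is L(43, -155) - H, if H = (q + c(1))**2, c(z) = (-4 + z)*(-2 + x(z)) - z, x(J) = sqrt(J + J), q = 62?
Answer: -4408 + 402*sqrt(2) ≈ -3839.5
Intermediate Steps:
x(J) = sqrt(2)*sqrt(J) (x(J) = sqrt(2*J) = sqrt(2)*sqrt(J))
c(z) = -z + (-4 + z)*(-2 + sqrt(2)*sqrt(z)) (c(z) = (-4 + z)*(-2 + sqrt(2)*sqrt(z)) - z = -z + (-4 + z)*(-2 + sqrt(2)*sqrt(z)))
H = (67 - 3*sqrt(2))**2 (H = (62 + (8 - 3*1 + sqrt(2)*1**(3/2) - 4*sqrt(2)*sqrt(1)))**2 = (62 + (8 - 3 + sqrt(2)*1 - 4*sqrt(2)*1))**2 = (62 + (8 - 3 + sqrt(2) - 4*sqrt(2)))**2 = (62 + (5 - 3*sqrt(2)))**2 = (67 - 3*sqrt(2))**2 ≈ 3938.5)
L(43, -155) - H = 99 - (4507 - 402*sqrt(2)) = 99 + (-4507 + 402*sqrt(2)) = -4408 + 402*sqrt(2)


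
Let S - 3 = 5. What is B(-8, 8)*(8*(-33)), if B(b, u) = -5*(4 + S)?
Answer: 15840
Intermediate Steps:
S = 8 (S = 3 + 5 = 8)
B(b, u) = -60 (B(b, u) = -5*(4 + 8) = -5*12 = -60)
B(-8, 8)*(8*(-33)) = -480*(-33) = -60*(-264) = 15840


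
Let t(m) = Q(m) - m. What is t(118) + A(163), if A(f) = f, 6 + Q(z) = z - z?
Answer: 39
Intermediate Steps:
Q(z) = -6 (Q(z) = -6 + (z - z) = -6 + 0 = -6)
t(m) = -6 - m
t(118) + A(163) = (-6 - 1*118) + 163 = (-6 - 118) + 163 = -124 + 163 = 39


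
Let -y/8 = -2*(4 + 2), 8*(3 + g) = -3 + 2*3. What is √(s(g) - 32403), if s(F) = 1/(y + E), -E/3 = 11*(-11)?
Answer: 4*I*√47407611/153 ≈ 180.01*I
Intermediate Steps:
g = -21/8 (g = -3 + (-3 + 2*3)/8 = -3 + (-3 + 6)/8 = -3 + (⅛)*3 = -3 + 3/8 = -21/8 ≈ -2.6250)
E = 363 (E = -33*(-11) = -3*(-121) = 363)
y = 96 (y = -(-16)*(4 + 2) = -(-16)*6 = -8*(-12) = 96)
s(F) = 1/459 (s(F) = 1/(96 + 363) = 1/459)
√(s(g) - 32403) = √(1/459 - 32403) = √(-14872976/459) = 4*I*√47407611/153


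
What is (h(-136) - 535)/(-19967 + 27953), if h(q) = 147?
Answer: -194/3993 ≈ -0.048585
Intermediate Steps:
(h(-136) - 535)/(-19967 + 27953) = (147 - 535)/(-19967 + 27953) = -388/7986 = -388*1/7986 = -194/3993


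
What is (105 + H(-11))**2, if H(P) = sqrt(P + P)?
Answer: (105 + I*sqrt(22))**2 ≈ 11003.0 + 984.99*I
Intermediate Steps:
H(P) = sqrt(2)*sqrt(P) (H(P) = sqrt(2*P) = sqrt(2)*sqrt(P))
(105 + H(-11))**2 = (105 + sqrt(2)*sqrt(-11))**2 = (105 + sqrt(2)*(I*sqrt(11)))**2 = (105 + I*sqrt(22))**2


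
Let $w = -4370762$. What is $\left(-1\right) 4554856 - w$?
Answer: $-184094$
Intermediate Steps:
$\left(-1\right) 4554856 - w = \left(-1\right) 4554856 - -4370762 = -4554856 + 4370762 = -184094$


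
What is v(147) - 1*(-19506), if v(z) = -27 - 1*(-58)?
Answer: 19537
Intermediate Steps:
v(z) = 31 (v(z) = -27 + 58 = 31)
v(147) - 1*(-19506) = 31 - 1*(-19506) = 31 + 19506 = 19537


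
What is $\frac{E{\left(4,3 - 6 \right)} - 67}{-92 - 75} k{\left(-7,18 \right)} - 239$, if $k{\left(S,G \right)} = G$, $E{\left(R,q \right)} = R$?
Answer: $- \frac{38779}{167} \approx -232.21$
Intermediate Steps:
$\frac{E{\left(4,3 - 6 \right)} - 67}{-92 - 75} k{\left(-7,18 \right)} - 239 = \frac{4 - 67}{-92 - 75} \cdot 18 - 239 = - \frac{63}{-167} \cdot 18 - 239 = \left(-63\right) \left(- \frac{1}{167}\right) 18 - 239 = \frac{63}{167} \cdot 18 - 239 = \frac{1134}{167} - 239 = - \frac{38779}{167}$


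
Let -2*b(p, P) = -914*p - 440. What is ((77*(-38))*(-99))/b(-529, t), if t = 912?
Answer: -32186/26837 ≈ -1.1993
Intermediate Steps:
b(p, P) = 220 + 457*p (b(p, P) = -(-914*p - 440)/2 = -(-440 - 914*p)/2 = 220 + 457*p)
((77*(-38))*(-99))/b(-529, t) = ((77*(-38))*(-99))/(220 + 457*(-529)) = (-2926*(-99))/(220 - 241753) = 289674/(-241533) = 289674*(-1/241533) = -32186/26837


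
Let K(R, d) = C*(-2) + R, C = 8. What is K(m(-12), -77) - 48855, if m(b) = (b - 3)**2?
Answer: -48646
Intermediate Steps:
m(b) = (-3 + b)**2
K(R, d) = -16 + R (K(R, d) = 8*(-2) + R = -16 + R)
K(m(-12), -77) - 48855 = (-16 + (-3 - 12)**2) - 48855 = (-16 + (-15)**2) - 48855 = (-16 + 225) - 48855 = 209 - 48855 = -48646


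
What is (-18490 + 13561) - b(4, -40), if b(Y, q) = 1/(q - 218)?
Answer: -1271681/258 ≈ -4929.0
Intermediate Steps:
b(Y, q) = 1/(-218 + q)
(-18490 + 13561) - b(4, -40) = (-18490 + 13561) - 1/(-218 - 40) = -4929 - 1/(-258) = -4929 - 1*(-1/258) = -4929 + 1/258 = -1271681/258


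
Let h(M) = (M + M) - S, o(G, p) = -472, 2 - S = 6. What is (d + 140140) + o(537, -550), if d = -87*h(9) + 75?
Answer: 137829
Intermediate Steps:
S = -4 (S = 2 - 1*6 = 2 - 6 = -4)
h(M) = 4 + 2*M (h(M) = (M + M) - 1*(-4) = 2*M + 4 = 4 + 2*M)
d = -1839 (d = -87*(4 + 2*9) + 75 = -87*(4 + 18) + 75 = -87*22 + 75 = -1914 + 75 = -1839)
(d + 140140) + o(537, -550) = (-1839 + 140140) - 472 = 138301 - 472 = 137829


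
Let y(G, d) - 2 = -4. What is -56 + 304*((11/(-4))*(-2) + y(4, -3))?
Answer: 1008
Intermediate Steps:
y(G, d) = -2 (y(G, d) = 2 - 4 = -2)
-56 + 304*((11/(-4))*(-2) + y(4, -3)) = -56 + 304*((11/(-4))*(-2) - 2) = -56 + 304*((11*(-¼))*(-2) - 2) = -56 + 304*(-11/4*(-2) - 2) = -56 + 304*(11/2 - 2) = -56 + 304*(7/2) = -56 + 1064 = 1008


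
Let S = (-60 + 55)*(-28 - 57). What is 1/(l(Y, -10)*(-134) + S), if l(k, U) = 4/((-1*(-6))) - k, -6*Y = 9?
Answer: 3/404 ≈ 0.0074257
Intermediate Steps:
Y = -3/2 (Y = -1/6*9 = -3/2 ≈ -1.5000)
S = 425 (S = -5*(-85) = 425)
l(k, U) = 2/3 - k (l(k, U) = 4/6 - k = 4*(1/6) - k = 2/3 - k)
1/(l(Y, -10)*(-134) + S) = 1/((2/3 - 1*(-3/2))*(-134) + 425) = 1/((2/3 + 3/2)*(-134) + 425) = 1/((13/6)*(-134) + 425) = 1/(-871/3 + 425) = 1/(404/3) = 3/404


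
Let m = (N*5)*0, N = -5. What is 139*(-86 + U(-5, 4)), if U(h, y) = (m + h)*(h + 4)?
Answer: -11259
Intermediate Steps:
m = 0 (m = -5*5*0 = -25*0 = 0)
U(h, y) = h*(4 + h) (U(h, y) = (0 + h)*(h + 4) = h*(4 + h))
139*(-86 + U(-5, 4)) = 139*(-86 - 5*(4 - 5)) = 139*(-86 - 5*(-1)) = 139*(-86 + 5) = 139*(-81) = -11259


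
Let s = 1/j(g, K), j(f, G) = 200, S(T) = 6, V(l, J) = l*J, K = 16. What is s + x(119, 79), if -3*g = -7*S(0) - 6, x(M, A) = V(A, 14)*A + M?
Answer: 17498601/200 ≈ 87493.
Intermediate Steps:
V(l, J) = J*l
x(M, A) = M + 14*A² (x(M, A) = (14*A)*A + M = 14*A² + M = M + 14*A²)
g = 16 (g = -(-7*6 - 6)/3 = -(-42 - 6)/3 = -⅓*(-48) = 16)
s = 1/200 ≈ 0.0050000
s + x(119, 79) = 1/200 + (119 + 14*79²) = 1/200 + (119 + 14*6241) = 1/200 + (119 + 87374) = 1/200 + 87493 = 17498601/200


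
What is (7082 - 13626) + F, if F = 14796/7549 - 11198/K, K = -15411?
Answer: -69181904978/10576149 ≈ -6541.3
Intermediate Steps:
F = 28414078/10576149 (F = 14796/7549 - 11198/(-15411) = 14796*(1/7549) - 11198*(-1/15411) = 14796/7549 + 1018/1401 = 28414078/10576149 ≈ 2.6866)
(7082 - 13626) + F = (7082 - 13626) + 28414078/10576149 = -6544 + 28414078/10576149 = -69181904978/10576149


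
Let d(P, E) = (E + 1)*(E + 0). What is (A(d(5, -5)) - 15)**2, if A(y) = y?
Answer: 25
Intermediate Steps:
d(P, E) = E*(1 + E) (d(P, E) = (1 + E)*E = E*(1 + E))
(A(d(5, -5)) - 15)**2 = (-5*(1 - 5) - 15)**2 = (-5*(-4) - 15)**2 = (20 - 15)**2 = 5**2 = 25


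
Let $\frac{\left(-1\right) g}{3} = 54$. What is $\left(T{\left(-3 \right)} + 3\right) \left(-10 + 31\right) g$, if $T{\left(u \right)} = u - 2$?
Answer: $6804$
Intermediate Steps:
$g = -162$ ($g = \left(-3\right) 54 = -162$)
$T{\left(u \right)} = -2 + u$
$\left(T{\left(-3 \right)} + 3\right) \left(-10 + 31\right) g = \left(\left(-2 - 3\right) + 3\right) \left(-10 + 31\right) \left(-162\right) = \left(-5 + 3\right) 21 \left(-162\right) = \left(-2\right) 21 \left(-162\right) = \left(-42\right) \left(-162\right) = 6804$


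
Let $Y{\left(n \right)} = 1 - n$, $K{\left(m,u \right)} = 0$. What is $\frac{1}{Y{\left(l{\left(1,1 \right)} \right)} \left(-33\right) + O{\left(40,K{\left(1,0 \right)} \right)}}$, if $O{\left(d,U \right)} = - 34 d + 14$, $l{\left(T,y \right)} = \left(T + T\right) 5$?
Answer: $- \frac{1}{1049} \approx -0.00095329$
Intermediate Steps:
$l{\left(T,y \right)} = 10 T$ ($l{\left(T,y \right)} = 2 T 5 = 10 T$)
$O{\left(d,U \right)} = 14 - 34 d$
$\frac{1}{Y{\left(l{\left(1,1 \right)} \right)} \left(-33\right) + O{\left(40,K{\left(1,0 \right)} \right)}} = \frac{1}{\left(1 - 10 \cdot 1\right) \left(-33\right) + \left(14 - 1360\right)} = \frac{1}{\left(1 - 10\right) \left(-33\right) + \left(14 - 1360\right)} = \frac{1}{\left(1 - 10\right) \left(-33\right) - 1346} = \frac{1}{\left(-9\right) \left(-33\right) - 1346} = \frac{1}{297 - 1346} = \frac{1}{-1049} = - \frac{1}{1049}$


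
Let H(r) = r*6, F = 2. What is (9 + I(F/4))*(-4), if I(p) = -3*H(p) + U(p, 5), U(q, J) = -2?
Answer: 8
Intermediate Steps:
H(r) = 6*r
I(p) = -2 - 18*p (I(p) = -18*p - 2 = -2 - 18*p)
(9 + I(F/4))*(-4) = (9 + (-2 - 36/4))*(-4) = (9 + (-2 - 18*½))*(-4) = (9 + (-2 - 9))*(-4) = (9 - 11)*(-4) = -2*(-4) = 8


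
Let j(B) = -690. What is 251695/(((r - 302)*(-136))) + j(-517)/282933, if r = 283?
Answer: 23737012825/243699624 ≈ 97.403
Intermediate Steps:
251695/(((r - 302)*(-136))) + j(-517)/282933 = 251695/(((283 - 302)*(-136))) - 690/282933 = 251695/((-19*(-136))) - 690*1/282933 = 251695/2584 - 230/94311 = 23737012825/243699624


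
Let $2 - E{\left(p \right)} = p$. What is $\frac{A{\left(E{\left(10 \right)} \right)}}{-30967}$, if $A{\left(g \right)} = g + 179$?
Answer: $- \frac{171}{30967} \approx -0.005522$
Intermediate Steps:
$E{\left(p \right)} = 2 - p$
$A{\left(g \right)} = 179 + g$
$\frac{A{\left(E{\left(10 \right)} \right)}}{-30967} = \frac{179 + \left(2 - 10\right)}{-30967} = \left(179 + \left(2 - 10\right)\right) \left(- \frac{1}{30967}\right) = \left(179 - 8\right) \left(- \frac{1}{30967}\right) = 171 \left(- \frac{1}{30967}\right) = - \frac{171}{30967}$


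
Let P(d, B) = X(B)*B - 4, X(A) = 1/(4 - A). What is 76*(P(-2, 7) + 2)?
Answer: -988/3 ≈ -329.33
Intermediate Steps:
P(d, B) = -4 - B/(-4 + B) (P(d, B) = (-1/(-4 + B))*B - 4 = -B/(-4 + B) - 4 = -4 - B/(-4 + B))
76*(P(-2, 7) + 2) = 76*((16 - 5*7)/(-4 + 7) + 2) = 76*((16 - 35)/3 + 2) = 76*((⅓)*(-19) + 2) = 76*(-19/3 + 2) = 76*(-13/3) = -988/3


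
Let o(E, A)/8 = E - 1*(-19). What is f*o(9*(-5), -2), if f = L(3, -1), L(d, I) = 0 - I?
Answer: -208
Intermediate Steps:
L(d, I) = -I
o(E, A) = 152 + 8*E (o(E, A) = 8*(E - 1*(-19)) = 8*(E + 19) = 8*(19 + E) = 152 + 8*E)
f = 1 (f = -1*(-1) = 1)
f*o(9*(-5), -2) = 1*(152 + 8*(9*(-5))) = 1*(152 + 8*(-45)) = 1*(152 - 360) = 1*(-208) = -208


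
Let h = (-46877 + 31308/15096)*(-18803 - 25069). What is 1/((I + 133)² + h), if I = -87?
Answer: 629/1293537790916 ≈ 4.8626e-10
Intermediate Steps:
h = 1293536459952/629 (h = (-46877 + 31308*(1/15096))*(-43872) = (-46877 + 2609/1258)*(-43872) = -58968657/1258*(-43872) = 1293536459952/629 ≈ 2.0565e+9)
1/((I + 133)² + h) = 1/((-87 + 133)² + 1293536459952/629) = 1/(46² + 1293536459952/629) = 1/(2116 + 1293536459952/629) = 1/(1293537790916/629) = 629/1293537790916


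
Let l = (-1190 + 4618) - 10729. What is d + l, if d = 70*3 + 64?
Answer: -7027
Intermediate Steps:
d = 274 (d = 210 + 64 = 274)
l = -7301 (l = 3428 - 10729 = -7301)
d + l = 274 - 7301 = -7027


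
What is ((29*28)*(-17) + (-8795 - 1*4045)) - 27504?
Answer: -54148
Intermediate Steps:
((29*28)*(-17) + (-8795 - 1*4045)) - 27504 = (812*(-17) + (-8795 - 4045)) - 27504 = (-13804 - 12840) - 27504 = -26644 - 27504 = -54148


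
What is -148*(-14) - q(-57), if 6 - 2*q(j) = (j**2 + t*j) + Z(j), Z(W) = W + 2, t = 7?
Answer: 6933/2 ≈ 3466.5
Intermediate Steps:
Z(W) = 2 + W
q(j) = 2 - 4*j - j**2/2 (q(j) = 3 - ((j**2 + 7*j) + (2 + j))/2 = 3 - (2 + j**2 + 8*j)/2 = 3 + (-1 - 4*j - j**2/2) = 2 - 4*j - j**2/2)
-148*(-14) - q(-57) = -148*(-14) - (2 - 4*(-57) - 1/2*(-57)**2) = 2072 - (2 + 228 - 1/2*3249) = 2072 - (2 + 228 - 3249/2) = 2072 - 1*(-2789/2) = 2072 + 2789/2 = 6933/2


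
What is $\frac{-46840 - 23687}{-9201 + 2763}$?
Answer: $\frac{23509}{2146} \approx 10.955$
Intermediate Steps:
$\frac{-46840 - 23687}{-9201 + 2763} = \frac{-46840 - 23687}{-6438} = \left(-46840 - 23687\right) \left(- \frac{1}{6438}\right) = \left(-70527\right) \left(- \frac{1}{6438}\right) = \frac{23509}{2146}$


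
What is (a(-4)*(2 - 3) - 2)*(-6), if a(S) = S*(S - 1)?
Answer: 132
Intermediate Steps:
a(S) = S*(-1 + S)
(a(-4)*(2 - 3) - 2)*(-6) = ((-4*(-1 - 4))*(2 - 3) - 2)*(-6) = (-4*(-5)*(-1) - 2)*(-6) = (20*(-1) - 2)*(-6) = (-20 - 2)*(-6) = -22*(-6) = 132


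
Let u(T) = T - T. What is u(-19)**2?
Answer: 0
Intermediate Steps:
u(T) = 0
u(-19)**2 = 0**2 = 0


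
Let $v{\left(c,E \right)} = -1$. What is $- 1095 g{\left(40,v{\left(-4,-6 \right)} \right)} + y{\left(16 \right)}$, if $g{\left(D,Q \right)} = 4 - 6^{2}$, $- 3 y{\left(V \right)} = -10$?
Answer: $\frac{105130}{3} \approx 35043.0$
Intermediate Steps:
$y{\left(V \right)} = \frac{10}{3}$ ($y{\left(V \right)} = \left(- \frac{1}{3}\right) \left(-10\right) = \frac{10}{3}$)
$g{\left(D,Q \right)} = -32$ ($g{\left(D,Q \right)} = 4 - 36 = -32$)
$- 1095 g{\left(40,v{\left(-4,-6 \right)} \right)} + y{\left(16 \right)} = \left(-1095\right) \left(-32\right) + \frac{10}{3} = 35040 + \frac{10}{3} = \frac{105130}{3}$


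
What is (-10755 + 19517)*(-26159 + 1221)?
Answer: -218506756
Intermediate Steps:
(-10755 + 19517)*(-26159 + 1221) = 8762*(-24938) = -218506756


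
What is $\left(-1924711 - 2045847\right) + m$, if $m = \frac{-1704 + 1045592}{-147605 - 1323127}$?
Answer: $- \frac{1459906938086}{367683} \approx -3.9706 \cdot 10^{6}$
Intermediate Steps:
$m = - \frac{260972}{367683}$ ($m = \frac{1043888}{-1470732} = 1043888 \left(- \frac{1}{1470732}\right) = - \frac{260972}{367683} \approx -0.70977$)
$\left(-1924711 - 2045847\right) + m = \left(-1924711 - 2045847\right) - \frac{260972}{367683} = -3970558 - \frac{260972}{367683} = - \frac{1459906938086}{367683}$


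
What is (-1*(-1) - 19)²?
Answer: 324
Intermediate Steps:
(-1*(-1) - 19)² = (1 - 19)² = (-18)² = 324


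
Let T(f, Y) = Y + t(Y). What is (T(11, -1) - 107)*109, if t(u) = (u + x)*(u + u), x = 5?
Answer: -12644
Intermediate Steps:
t(u) = 2*u*(5 + u) (t(u) = (u + 5)*(u + u) = (5 + u)*(2*u) = 2*u*(5 + u))
T(f, Y) = Y + 2*Y*(5 + Y)
(T(11, -1) - 107)*109 = (-(11 + 2*(-1)) - 107)*109 = (-(11 - 2) - 107)*109 = (-1*9 - 107)*109 = (-9 - 107)*109 = -116*109 = -12644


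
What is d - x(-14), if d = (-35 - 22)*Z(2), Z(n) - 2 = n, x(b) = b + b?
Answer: -200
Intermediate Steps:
x(b) = 2*b
Z(n) = 2 + n
d = -228 (d = (-35 - 22)*(2 + 2) = -57*4 = -228)
d - x(-14) = -228 - 2*(-14) = -228 - 1*(-28) = -228 + 28 = -200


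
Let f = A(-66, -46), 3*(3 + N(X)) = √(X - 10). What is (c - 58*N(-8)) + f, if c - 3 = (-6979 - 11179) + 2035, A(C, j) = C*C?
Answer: -11590 - 58*I*√2 ≈ -11590.0 - 82.024*I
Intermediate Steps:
A(C, j) = C²
N(X) = -3 + √(-10 + X)/3 (N(X) = -3 + √(X - 10)/3 = -3 + √(-10 + X)/3)
f = 4356 (f = (-66)² = 4356)
c = -16120 (c = 3 + ((-6979 - 11179) + 2035) = 3 + (-18158 + 2035) = 3 - 16123 = -16120)
(c - 58*N(-8)) + f = (-16120 - 58*(-3 + √(-10 - 8)/3)) + 4356 = (-16120 - 58*(-3 + √(-18)/3)) + 4356 = (-16120 - 58*(-3 + (3*I*√2)/3)) + 4356 = (-16120 - 58*(-3 + I*√2)) + 4356 = (-16120 + (174 - 58*I*√2)) + 4356 = (-15946 - 58*I*√2) + 4356 = -11590 - 58*I*√2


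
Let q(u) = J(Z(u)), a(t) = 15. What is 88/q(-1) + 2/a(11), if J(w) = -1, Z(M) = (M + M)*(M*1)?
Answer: -1318/15 ≈ -87.867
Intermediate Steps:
Z(M) = 2*M**2 (Z(M) = (2*M)*M = 2*M**2)
q(u) = -1
88/q(-1) + 2/a(11) = 88/(-1) + 2/15 = 88*(-1) + 2*(1/15) = -88 + 2/15 = -1318/15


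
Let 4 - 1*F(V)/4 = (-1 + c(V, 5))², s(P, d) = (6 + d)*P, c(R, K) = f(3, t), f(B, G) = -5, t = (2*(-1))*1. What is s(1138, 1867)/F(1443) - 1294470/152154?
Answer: -9013277421/540992 ≈ -16661.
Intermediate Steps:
t = -2 (t = -2*1 = -2)
c(R, K) = -5
s(P, d) = P*(6 + d)
F(V) = -128 (F(V) = 16 - 4*(-1 - 5)² = 16 - 4*(-6)² = 16 - 4*36 = 16 - 144 = -128)
s(1138, 1867)/F(1443) - 1294470/152154 = (1138*(6 + 1867))/(-128) - 1294470/152154 = (1138*1873)*(-1/128) - 1294470*1/152154 = 2131474*(-1/128) - 71915/8453 = -1065737/64 - 71915/8453 = -9013277421/540992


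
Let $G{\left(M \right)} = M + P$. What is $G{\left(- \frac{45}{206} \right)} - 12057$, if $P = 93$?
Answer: $- \frac{2464629}{206} \approx -11964.0$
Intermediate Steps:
$G{\left(M \right)} = 93 + M$ ($G{\left(M \right)} = M + 93 = 93 + M$)
$G{\left(- \frac{45}{206} \right)} - 12057 = \left(93 - \frac{45}{206}\right) - 12057 = \frac{19113}{206} - 12057 = - \frac{2464629}{206}$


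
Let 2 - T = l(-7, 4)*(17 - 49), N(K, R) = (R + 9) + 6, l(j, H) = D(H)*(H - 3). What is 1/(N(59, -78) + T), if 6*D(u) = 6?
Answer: -1/29 ≈ -0.034483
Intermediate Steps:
D(u) = 1 (D(u) = (1/6)*6 = 1)
l(j, H) = -3 + H (l(j, H) = 1*(H - 3) = 1*(-3 + H) = -3 + H)
N(K, R) = 15 + R (N(K, R) = (9 + R) + 6 = 15 + R)
T = 34 (T = 2 - (-3 + 4)*(17 - 49) = 2 - (-32) = 2 - 1*(-32) = 2 + 32 = 34)
1/(N(59, -78) + T) = 1/((15 - 78) + 34) = 1/(-63 + 34) = 1/(-29) = -1/29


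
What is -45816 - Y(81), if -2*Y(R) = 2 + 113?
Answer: -91517/2 ≈ -45759.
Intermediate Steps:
Y(R) = -115/2 (Y(R) = -(2 + 113)/2 = -½*115 = -115/2)
-45816 - Y(81) = -45816 - 1*(-115/2) = -45816 + 115/2 = -91517/2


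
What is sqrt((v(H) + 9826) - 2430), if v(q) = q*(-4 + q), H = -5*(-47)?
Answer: sqrt(61681) ≈ 248.36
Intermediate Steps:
H = 235
sqrt((v(H) + 9826) - 2430) = sqrt((235*(-4 + 235) + 9826) - 2430) = sqrt((235*231 + 9826) - 2430) = sqrt((54285 + 9826) - 2430) = sqrt(64111 - 2430) = sqrt(61681)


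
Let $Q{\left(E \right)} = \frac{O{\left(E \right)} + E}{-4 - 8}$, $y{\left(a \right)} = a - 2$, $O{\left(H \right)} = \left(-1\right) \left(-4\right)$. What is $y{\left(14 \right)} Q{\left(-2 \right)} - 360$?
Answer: $-362$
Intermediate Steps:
$O{\left(H \right)} = 4$
$y{\left(a \right)} = -2 + a$
$Q{\left(E \right)} = - \frac{1}{3} - \frac{E}{12}$ ($Q{\left(E \right)} = \frac{4 + E}{-4 - 8} = \frac{4 + E}{-12} = \left(4 + E\right) \left(- \frac{1}{12}\right) = - \frac{1}{3} - \frac{E}{12}$)
$y{\left(14 \right)} Q{\left(-2 \right)} - 360 = \left(-2 + 14\right) \left(- \frac{1}{3} - - \frac{1}{6}\right) - 360 = 12 \left(- \frac{1}{3} + \frac{1}{6}\right) - 360 = 12 \left(- \frac{1}{6}\right) - 360 = -2 - 360 = -362$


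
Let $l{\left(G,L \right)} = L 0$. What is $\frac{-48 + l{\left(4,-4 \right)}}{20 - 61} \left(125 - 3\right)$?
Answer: $\frac{5856}{41} \approx 142.83$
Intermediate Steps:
$l{\left(G,L \right)} = 0$
$\frac{-48 + l{\left(4,-4 \right)}}{20 - 61} \left(125 - 3\right) = \frac{-48 + 0}{20 - 61} \left(125 - 3\right) = - \frac{48}{-41} \cdot 122 = \left(-48\right) \left(- \frac{1}{41}\right) 122 = \frac{48}{41} \cdot 122 = \frac{5856}{41}$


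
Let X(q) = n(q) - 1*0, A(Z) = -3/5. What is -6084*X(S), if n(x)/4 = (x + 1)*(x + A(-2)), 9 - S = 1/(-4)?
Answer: -10788453/5 ≈ -2.1577e+6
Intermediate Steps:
A(Z) = -⅗ (A(Z) = -3*⅕ = -⅗)
S = 37/4 (S = 9 - 1/(-4) = 9 - 1*(-¼) = 9 + ¼ = 37/4 ≈ 9.2500)
n(x) = 4*(1 + x)*(-⅗ + x) (n(x) = 4*((x + 1)*(x - ⅗)) = 4*((1 + x)*(-⅗ + x)) = 4*(1 + x)*(-⅗ + x))
X(q) = -12/5 + 4*q² + 8*q/5 (X(q) = (-12/5 + 4*q² + 8*q/5) - 1*0 = (-12/5 + 4*q² + 8*q/5) + 0 = -12/5 + 4*q² + 8*q/5)
-6084*X(S) = -6084*(-12/5 + 4*(37/4)² + (8/5)*(37/4)) = -6084*(-12/5 + 4*(1369/16) + 74/5) = -6084*(-12/5 + 1369/4 + 74/5) = -6084*7093/20 = -10788453/5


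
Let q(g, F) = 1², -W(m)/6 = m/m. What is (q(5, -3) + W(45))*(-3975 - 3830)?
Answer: 39025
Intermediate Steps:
W(m) = -6 (W(m) = -6*m/m = -6*1 = -6)
q(g, F) = 1
(q(5, -3) + W(45))*(-3975 - 3830) = (1 - 6)*(-3975 - 3830) = -5*(-7805) = 39025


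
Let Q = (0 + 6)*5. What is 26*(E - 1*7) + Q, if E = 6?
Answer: 4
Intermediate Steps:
Q = 30 (Q = 6*5 = 30)
26*(E - 1*7) + Q = 26*(6 - 1*7) + 30 = 26*(6 - 7) + 30 = 26*(-1) + 30 = -26 + 30 = 4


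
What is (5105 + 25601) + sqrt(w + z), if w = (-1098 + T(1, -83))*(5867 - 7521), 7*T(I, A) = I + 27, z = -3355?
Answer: 30706 + sqrt(1806121) ≈ 32050.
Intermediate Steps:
T(I, A) = 27/7 + I/7 (T(I, A) = (I + 27)/7 = (27 + I)/7 = 27/7 + I/7)
w = 1809476 (w = (-1098 + (27/7 + (1/7)*1))*(5867 - 7521) = (-1098 + (27/7 + 1/7))*(-1654) = (-1098 + 4)*(-1654) = -1094*(-1654) = 1809476)
(5105 + 25601) + sqrt(w + z) = (5105 + 25601) + sqrt(1809476 - 3355) = 30706 + sqrt(1806121)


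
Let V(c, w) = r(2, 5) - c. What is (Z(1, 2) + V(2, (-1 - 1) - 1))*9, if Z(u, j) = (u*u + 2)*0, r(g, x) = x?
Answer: 27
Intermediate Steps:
V(c, w) = 5 - c
Z(u, j) = 0 (Z(u, j) = (u² + 2)*0 = (2 + u²)*0 = 0)
(Z(1, 2) + V(2, (-1 - 1) - 1))*9 = (0 + (5 - 1*2))*9 = (0 + (5 - 2))*9 = (0 + 3)*9 = 3*9 = 27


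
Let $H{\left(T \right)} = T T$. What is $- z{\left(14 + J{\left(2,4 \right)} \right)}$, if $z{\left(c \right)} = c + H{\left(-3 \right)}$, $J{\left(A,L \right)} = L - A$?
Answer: $-25$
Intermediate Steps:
$H{\left(T \right)} = T^{2}$
$z{\left(c \right)} = 9 + c$ ($z{\left(c \right)} = c + \left(-3\right)^{2} = c + 9 = 9 + c$)
$- z{\left(14 + J{\left(2,4 \right)} \right)} = - (9 + \left(14 + \left(4 - 2\right)\right)) = - (9 + \left(14 + 2\right)) = - (9 + 16) = \left(-1\right) 25 = -25$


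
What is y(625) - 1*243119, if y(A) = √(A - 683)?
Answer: -243119 + I*√58 ≈ -2.4312e+5 + 7.6158*I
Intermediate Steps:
y(A) = √(-683 + A)
y(625) - 1*243119 = √(-683 + 625) - 1*243119 = √(-58) - 243119 = I*√58 - 243119 = -243119 + I*√58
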